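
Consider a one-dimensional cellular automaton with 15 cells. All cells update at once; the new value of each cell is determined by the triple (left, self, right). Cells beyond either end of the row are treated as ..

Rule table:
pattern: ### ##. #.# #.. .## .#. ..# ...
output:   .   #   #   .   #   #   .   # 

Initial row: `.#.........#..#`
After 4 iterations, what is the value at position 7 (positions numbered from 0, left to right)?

#

iteration 1: .#.#######.#..#
iteration 2: .###.....###..#
iteration 3: .#.#.###.#.#..#
iteration 4: .#####.#####..#
position 7 holds #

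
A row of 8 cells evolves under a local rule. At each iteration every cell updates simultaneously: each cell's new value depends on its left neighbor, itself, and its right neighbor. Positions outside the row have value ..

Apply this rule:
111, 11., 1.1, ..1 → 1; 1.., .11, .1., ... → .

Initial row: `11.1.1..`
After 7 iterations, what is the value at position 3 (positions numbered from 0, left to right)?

iteration 1: .11.1...
iteration 2: 1.11....
iteration 3: .1.1....
iteration 4: 1.1.....
iteration 5: .1......
iteration 6: 1.......
iteration 7: ........
position 3 holds .

.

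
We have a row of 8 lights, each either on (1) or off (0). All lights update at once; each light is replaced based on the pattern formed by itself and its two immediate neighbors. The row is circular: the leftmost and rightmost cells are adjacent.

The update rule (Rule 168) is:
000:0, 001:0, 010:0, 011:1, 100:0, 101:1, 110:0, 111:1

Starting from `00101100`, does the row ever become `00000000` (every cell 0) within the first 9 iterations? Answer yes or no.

00011000
00010000
00000000
all cells are 0 at iteration 3

yes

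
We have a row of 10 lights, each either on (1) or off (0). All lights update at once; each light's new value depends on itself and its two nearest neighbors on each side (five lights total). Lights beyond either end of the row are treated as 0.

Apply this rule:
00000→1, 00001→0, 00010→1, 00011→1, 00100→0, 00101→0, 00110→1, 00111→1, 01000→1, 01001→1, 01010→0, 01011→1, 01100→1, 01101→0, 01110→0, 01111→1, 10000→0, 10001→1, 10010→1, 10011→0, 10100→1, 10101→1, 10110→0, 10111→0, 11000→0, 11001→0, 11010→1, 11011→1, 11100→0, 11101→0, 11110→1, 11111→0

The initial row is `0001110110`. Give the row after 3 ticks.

1011001010
0101010011
1001011011

1001011011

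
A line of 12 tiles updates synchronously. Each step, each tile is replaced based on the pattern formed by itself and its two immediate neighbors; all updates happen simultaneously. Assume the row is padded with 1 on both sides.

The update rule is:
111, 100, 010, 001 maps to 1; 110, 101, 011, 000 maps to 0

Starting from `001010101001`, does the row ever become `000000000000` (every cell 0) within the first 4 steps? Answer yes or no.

no

step 1: 111010101110
step 2: 110010100100
step 3: 101110111111
step 4: 000100011111
step 4 is 000100011111, still not uniform 0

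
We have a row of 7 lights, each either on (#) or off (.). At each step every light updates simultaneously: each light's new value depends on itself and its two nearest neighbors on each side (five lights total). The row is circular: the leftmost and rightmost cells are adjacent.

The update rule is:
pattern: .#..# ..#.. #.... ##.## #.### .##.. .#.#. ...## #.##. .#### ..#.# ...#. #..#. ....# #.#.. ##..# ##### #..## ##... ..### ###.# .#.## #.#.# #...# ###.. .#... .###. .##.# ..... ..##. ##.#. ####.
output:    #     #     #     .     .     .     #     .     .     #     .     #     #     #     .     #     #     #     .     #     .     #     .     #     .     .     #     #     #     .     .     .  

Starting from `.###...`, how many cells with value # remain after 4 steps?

step 1: .##..##
step 2: ...##.#
step 3: .#..#..
step 4: #####.#
count of #: 6

6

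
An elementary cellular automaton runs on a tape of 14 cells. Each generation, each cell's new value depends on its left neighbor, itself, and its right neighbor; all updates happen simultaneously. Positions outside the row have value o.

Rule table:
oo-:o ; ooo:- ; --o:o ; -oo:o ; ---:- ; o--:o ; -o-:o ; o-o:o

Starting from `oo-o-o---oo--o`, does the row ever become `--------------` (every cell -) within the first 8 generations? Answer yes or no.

-oooooo-oooooo
oo----ooo-----
-oo--oo-oo---o
ooooooooooo-oo
----------ooo-
o--------oo-oo
oo------ooooo-
-oo----oo---oo
generation 8 is -oo----oo---oo, still not uniform -

no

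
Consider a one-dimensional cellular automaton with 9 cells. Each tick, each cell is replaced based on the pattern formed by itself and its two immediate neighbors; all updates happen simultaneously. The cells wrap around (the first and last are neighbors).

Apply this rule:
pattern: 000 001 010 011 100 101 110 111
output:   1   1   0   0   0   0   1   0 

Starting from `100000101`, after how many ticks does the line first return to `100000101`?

tick 1: 101111000
tick 2: 000001011
tick 3: 011110001
tick 4: 000010110
tick 5: 111100010
tick 6: 000101100
tick 7: 111000101
tick 8: 001011000
tick 9: 110001011
tick 10: 010110000
tick 11: 100010111
tick 12: 101100000
tick 13: 000101111
tick 14: 011000001
tick 15: 001011110
tick 16: 110000010
tick 17: 010111100
tick 18: 100000101

18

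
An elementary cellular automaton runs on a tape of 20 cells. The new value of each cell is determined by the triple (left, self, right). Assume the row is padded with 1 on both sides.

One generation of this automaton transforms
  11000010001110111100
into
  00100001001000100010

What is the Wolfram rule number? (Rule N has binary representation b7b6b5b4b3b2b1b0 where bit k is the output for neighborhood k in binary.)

24

position 0: 111 → 0  (bit 7 = 0)
position 1: 110 → 0  (bit 6 = 0)
position 13: 101 → 0  (bit 5 = 0)
position 2: 100 → 1  (bit 4 = 1)
position 10: 011 → 1  (bit 3 = 1)
position 6: 010 → 0  (bit 2 = 0)
position 5: 001 → 0  (bit 1 = 0)
position 3: 000 → 0  (bit 0 = 0)
bits b7..b0 = 00011000 = 24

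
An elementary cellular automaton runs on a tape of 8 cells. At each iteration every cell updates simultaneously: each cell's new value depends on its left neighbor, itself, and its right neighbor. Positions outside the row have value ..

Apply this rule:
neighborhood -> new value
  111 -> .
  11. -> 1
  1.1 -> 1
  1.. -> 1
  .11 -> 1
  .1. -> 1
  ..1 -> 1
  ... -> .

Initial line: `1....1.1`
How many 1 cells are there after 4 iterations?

5

iteration 1: 11..1111
iteration 2: 11111..1
iteration 3: 1...1111
iteration 4: 11.11..1
count of 1: 5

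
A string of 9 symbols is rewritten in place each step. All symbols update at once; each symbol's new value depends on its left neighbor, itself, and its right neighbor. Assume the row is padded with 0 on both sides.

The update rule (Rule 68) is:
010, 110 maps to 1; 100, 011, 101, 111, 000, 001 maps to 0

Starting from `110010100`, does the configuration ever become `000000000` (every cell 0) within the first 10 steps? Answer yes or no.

step 1: 010010100
step 2: 010010100  (fixed point — unchanged through step 10)
step 10 is 010010100, still not uniform 0

no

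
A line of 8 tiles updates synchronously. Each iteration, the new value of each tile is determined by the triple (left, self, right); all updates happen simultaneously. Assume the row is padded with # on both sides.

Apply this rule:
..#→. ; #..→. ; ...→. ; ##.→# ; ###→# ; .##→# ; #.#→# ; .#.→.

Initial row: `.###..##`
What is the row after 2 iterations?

iteration 1: ####..##
iteration 2: ####..##

####..##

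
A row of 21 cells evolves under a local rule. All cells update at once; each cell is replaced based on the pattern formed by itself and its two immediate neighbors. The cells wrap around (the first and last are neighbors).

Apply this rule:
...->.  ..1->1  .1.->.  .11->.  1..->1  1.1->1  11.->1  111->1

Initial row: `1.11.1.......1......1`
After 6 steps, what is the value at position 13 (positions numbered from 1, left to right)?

.

step 1: 11.11.1.....1.1....1.
step 2: .11.11.1...1.1.1..1.1
step 3: 1.11.11.1.1.1.1.11.1.
step 4: .1.11.11.1.1.1.1.11.1
step 5: 1.1.11.11.1.1.1.1.11.
step 6: .1.1.11.11.1.1.1.1.11
position 13 holds .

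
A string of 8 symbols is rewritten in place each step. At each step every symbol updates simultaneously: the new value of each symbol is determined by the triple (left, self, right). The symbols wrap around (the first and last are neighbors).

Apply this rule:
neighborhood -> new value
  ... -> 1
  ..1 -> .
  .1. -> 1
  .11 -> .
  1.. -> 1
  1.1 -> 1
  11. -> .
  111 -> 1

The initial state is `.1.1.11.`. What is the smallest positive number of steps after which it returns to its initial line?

8

.1111..1
1.11.1.1
.1..111.
.11..1.1
1..1.111
.1.11.11
111..1..
.1.1.11.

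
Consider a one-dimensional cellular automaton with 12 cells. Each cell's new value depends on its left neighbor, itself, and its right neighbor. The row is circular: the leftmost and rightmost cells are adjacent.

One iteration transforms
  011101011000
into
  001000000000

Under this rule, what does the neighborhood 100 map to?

0

At position 9 the neighborhood is 100; the next row has 0 there.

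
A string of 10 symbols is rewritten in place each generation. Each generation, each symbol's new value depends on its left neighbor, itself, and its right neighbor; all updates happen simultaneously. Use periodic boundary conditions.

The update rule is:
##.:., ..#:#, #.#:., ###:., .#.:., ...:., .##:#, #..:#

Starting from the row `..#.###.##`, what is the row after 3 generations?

..#.....##

##..#...#.
#.##.#.#..
..#.....##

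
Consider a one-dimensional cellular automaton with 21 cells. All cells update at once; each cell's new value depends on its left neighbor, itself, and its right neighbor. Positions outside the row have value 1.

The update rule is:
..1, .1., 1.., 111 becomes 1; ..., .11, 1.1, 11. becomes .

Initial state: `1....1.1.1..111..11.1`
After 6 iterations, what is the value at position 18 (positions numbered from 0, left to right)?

.1..11.1.111.1.11....
.111...1..1..1...1..1
..1.1.111111111.1111.
111.1..1111111...11..
11..111.11111.1.1..11
1.11.1...111..1.111.1
position 18 holds 1

1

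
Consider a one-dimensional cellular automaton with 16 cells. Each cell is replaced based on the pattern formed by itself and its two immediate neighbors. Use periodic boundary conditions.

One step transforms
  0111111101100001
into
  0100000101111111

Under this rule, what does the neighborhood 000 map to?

1

At position 12 the neighborhood is 000; the next row has 1 there.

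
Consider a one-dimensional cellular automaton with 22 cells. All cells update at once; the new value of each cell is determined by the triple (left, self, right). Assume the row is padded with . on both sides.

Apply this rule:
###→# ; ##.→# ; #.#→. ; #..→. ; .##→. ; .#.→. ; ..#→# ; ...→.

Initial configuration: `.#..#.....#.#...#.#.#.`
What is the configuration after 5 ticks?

.....#.....#..........

#..#.....#.....#......
..#.....#.....#.......
.#.....#.....#........
#.....#.....#.........
.....#.....#..........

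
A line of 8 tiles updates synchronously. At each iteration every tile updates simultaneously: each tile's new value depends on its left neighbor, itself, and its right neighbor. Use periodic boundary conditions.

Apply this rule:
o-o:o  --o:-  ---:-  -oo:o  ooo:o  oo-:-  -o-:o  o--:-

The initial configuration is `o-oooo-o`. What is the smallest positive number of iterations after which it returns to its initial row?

-oooo-oo
oooo-oo-
ooo-oo-o
oo-oo-oo
o-oo-ooo
-oo-oooo
oo-oooo-
o-oooo-o

8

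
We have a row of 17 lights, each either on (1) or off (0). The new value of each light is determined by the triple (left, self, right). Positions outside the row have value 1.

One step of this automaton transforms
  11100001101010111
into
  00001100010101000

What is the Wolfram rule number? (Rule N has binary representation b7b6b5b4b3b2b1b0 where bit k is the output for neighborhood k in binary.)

33

position 0: 111 → 0  (bit 7 = 0)
position 2: 110 → 0  (bit 6 = 0)
position 9: 101 → 1  (bit 5 = 1)
position 3: 100 → 0  (bit 4 = 0)
position 7: 011 → 0  (bit 3 = 0)
position 10: 010 → 0  (bit 2 = 0)
position 6: 001 → 0  (bit 1 = 0)
position 4: 000 → 1  (bit 0 = 1)
bits b7..b0 = 00100001 = 33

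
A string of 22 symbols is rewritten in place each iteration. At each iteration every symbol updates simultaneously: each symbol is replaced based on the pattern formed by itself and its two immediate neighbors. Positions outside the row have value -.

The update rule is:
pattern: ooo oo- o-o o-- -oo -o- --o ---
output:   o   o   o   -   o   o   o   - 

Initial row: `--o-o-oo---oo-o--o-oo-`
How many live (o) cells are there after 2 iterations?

20

iteration 1: -ooooooo--ooooo-ooooo-
iteration 2: oooooooo-oooooooooooo-
count of o: 20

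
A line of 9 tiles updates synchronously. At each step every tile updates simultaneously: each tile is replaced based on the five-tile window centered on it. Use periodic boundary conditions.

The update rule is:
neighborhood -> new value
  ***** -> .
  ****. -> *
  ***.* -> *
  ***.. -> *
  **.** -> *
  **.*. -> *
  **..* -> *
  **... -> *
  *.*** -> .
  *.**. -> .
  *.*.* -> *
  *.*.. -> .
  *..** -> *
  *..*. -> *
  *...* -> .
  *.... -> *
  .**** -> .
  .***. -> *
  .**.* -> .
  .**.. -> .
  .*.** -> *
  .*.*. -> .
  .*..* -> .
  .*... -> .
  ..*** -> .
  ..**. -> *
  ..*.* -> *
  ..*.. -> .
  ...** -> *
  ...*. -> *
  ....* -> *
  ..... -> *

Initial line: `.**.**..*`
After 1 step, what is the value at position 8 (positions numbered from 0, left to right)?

*

*..*..***
position 8 holds *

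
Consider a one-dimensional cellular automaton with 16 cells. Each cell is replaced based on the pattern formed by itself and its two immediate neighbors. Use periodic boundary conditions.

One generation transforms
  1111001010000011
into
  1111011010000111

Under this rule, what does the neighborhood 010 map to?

At position 6 the neighborhood is 010; the next row has 1 there.

1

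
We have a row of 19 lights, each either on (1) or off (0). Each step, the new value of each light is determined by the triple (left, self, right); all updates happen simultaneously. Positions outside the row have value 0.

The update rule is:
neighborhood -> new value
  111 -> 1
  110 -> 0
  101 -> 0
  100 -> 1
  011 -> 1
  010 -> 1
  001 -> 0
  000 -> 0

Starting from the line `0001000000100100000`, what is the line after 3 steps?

0001100000110110000
0001010000100101000
0001011000110101100

0001011000110101100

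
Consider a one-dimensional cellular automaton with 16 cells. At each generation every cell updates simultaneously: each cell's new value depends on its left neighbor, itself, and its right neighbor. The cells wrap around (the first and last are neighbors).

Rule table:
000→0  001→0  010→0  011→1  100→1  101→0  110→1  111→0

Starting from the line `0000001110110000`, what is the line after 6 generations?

0000001010111000
0000000000101100
0000000000001110
0000000000001011
1000000000000011
1100000000000010

1100000000000010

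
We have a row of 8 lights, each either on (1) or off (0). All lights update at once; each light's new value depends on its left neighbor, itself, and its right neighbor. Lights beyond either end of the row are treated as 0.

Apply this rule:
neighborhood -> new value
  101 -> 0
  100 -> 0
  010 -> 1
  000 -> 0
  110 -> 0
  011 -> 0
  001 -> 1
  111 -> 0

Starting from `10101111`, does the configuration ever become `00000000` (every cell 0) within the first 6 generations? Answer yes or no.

no

10100000
10100000  (fixed point — unchanged through generation 6)
generation 6 is 10100000, still not uniform 0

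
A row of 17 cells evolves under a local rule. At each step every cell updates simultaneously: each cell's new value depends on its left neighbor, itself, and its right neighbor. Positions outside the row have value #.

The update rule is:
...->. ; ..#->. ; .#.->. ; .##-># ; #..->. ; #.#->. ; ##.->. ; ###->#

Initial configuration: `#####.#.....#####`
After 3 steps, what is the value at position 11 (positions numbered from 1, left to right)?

.

####........#####
###.........#####
##..........#####
position 11 holds .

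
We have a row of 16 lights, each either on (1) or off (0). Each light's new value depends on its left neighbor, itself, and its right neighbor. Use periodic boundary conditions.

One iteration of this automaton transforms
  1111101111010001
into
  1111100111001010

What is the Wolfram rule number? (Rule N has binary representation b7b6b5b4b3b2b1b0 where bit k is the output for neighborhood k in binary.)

210

position 0: 111 → 1  (bit 7 = 1)
position 4: 110 → 1  (bit 6 = 1)
position 5: 101 → 0  (bit 5 = 0)
position 12: 100 → 1  (bit 4 = 1)
position 6: 011 → 0  (bit 3 = 0)
position 11: 010 → 0  (bit 2 = 0)
position 14: 001 → 1  (bit 1 = 1)
position 13: 000 → 0  (bit 0 = 0)
bits b7..b0 = 11010010 = 210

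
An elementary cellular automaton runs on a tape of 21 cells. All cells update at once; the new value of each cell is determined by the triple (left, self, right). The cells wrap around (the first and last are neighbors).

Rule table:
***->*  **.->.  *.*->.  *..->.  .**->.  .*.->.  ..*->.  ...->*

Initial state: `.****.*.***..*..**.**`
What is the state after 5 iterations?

************..*****..

..**.....*...........
*....***...**********
..**..*..*..*********
.............*******.
************..*****..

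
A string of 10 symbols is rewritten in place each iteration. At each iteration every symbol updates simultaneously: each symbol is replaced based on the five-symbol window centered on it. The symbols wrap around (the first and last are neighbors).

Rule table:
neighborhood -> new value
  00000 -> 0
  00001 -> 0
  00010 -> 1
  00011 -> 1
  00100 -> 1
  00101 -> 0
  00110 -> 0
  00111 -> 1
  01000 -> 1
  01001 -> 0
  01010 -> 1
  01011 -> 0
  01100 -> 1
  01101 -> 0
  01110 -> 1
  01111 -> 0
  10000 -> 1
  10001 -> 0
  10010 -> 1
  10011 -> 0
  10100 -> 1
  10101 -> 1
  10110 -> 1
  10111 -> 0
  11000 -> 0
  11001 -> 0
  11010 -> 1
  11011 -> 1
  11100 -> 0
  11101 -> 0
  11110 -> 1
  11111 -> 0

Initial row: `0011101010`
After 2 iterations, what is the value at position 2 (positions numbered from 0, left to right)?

0111011111
1010100010
position 2 holds 1

1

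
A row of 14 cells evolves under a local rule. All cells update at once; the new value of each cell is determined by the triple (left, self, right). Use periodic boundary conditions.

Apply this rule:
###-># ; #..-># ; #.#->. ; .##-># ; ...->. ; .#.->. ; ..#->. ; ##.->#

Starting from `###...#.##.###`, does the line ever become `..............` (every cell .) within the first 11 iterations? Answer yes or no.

no

####....##.###
#####...##.###
######..##.###
#######.##.###
#######.##.###  (fixed point — unchanged through iteration 11)
iteration 11 is #######.##.###, still not uniform .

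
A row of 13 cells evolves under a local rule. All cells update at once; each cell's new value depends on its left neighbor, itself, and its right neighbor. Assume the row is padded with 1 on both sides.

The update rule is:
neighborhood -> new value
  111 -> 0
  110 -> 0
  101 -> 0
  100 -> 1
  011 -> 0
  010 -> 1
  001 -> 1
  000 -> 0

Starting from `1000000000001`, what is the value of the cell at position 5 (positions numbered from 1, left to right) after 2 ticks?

tick 1: 0100000000010
tick 2: 0110000000110
position 5 holds 0

0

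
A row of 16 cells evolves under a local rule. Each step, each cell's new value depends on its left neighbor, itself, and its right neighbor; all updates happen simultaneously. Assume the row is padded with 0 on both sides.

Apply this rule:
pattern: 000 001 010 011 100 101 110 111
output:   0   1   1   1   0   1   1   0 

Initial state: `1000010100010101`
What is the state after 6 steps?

1000111100111111
1001100101100001
1011101111100011
1110111000100111
1011101001101101
1110111011111111

1110111011111111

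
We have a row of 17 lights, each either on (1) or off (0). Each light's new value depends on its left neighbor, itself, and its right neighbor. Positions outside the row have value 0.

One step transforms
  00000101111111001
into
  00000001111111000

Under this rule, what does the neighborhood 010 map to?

0

At position 5 the neighborhood is 010; the next row has 0 there.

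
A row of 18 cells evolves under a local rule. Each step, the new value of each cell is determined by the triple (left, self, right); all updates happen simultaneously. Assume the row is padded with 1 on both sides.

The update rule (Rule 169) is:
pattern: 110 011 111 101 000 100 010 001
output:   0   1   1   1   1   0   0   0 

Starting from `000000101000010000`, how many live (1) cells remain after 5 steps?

step 1: 011110010011000110
step 2: 111100000010010101
step 3: 111001111000001011
step 4: 110001110011100111
step 5: 100101100011000111
count of 1: 9

9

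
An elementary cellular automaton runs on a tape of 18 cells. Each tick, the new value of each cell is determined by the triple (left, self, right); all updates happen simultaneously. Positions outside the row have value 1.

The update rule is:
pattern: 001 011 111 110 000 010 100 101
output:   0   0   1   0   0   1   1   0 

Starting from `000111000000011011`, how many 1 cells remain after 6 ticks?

5

100010100000000001
010010110000000000
011010001000000000
000011001100000000
100000100010000000
010000110011000000
count of 1: 5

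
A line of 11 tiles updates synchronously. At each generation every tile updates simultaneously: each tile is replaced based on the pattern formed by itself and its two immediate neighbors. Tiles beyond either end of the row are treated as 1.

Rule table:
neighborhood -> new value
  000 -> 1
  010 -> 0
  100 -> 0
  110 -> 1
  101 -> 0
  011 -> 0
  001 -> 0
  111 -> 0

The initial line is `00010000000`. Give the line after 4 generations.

00010001010

generation 1: 01000111110
generation 2: 00010000010
generation 3: 01000111000
generation 4: 00010001010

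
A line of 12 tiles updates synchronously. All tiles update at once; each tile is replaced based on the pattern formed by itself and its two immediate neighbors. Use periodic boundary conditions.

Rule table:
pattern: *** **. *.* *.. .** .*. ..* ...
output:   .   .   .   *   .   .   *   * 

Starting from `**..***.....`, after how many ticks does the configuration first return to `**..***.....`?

2

..**...*****
**..***.....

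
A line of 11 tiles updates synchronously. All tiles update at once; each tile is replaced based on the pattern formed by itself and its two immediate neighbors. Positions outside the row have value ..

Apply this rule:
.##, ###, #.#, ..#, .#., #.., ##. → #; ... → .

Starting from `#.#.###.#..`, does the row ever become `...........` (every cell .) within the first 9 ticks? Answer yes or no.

##########.
###########
###########  (fixed point — unchanged through tick 9)
tick 9 is ###########, still not uniform .

no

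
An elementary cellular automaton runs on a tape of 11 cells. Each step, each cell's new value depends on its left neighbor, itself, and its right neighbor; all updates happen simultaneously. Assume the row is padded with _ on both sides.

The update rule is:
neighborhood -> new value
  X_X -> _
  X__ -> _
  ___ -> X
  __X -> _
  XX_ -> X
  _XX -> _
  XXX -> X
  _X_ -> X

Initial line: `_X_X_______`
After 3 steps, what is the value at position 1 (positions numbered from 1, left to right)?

step 1: _X_X_XXXXXX
step 2: _X_X__XXXXX
step 3: _X_X___XXXX
position 1 holds _

_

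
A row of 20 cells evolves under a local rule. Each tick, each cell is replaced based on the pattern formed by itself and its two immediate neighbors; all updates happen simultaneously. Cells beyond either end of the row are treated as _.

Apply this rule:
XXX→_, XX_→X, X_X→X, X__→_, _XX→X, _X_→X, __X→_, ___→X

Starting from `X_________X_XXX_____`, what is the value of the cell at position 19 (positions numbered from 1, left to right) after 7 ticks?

_

X_XXXXXXX_XXX_X_XXXX
XXX_____XXX_XXXXX__X
X_X_XXX_X_XXX___X__X
XXXXX_XXXXX_X_X_X__X
X___XXX___XXXXXXX__X
X_X_X_X_X_X_____X__X
XXXXXXXXXXX_XXX_X__X
position 19 holds _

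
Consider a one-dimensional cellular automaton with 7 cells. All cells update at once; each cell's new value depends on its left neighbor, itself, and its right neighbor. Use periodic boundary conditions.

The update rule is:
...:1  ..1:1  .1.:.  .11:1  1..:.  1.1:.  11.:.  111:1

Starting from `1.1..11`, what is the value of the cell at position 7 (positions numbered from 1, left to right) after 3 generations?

.

....111
.11111.
11111..
position 7 holds .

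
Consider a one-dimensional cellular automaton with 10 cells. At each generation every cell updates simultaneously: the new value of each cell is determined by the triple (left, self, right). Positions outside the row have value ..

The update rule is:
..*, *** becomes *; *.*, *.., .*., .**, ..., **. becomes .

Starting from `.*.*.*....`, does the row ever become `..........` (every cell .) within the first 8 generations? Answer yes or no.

*.........
..........
all cells are . at generation 2

yes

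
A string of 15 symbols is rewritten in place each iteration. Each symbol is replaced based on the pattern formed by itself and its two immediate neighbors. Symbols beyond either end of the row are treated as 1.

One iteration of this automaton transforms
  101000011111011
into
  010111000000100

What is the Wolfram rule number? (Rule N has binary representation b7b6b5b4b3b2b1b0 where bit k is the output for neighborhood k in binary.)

position 8: 111 → 0  (bit 7 = 0)
position 0: 110 → 0  (bit 6 = 0)
position 1: 101 → 1  (bit 5 = 1)
position 3: 100 → 1  (bit 4 = 1)
position 7: 011 → 0  (bit 3 = 0)
position 2: 010 → 0  (bit 2 = 0)
position 6: 001 → 0  (bit 1 = 0)
position 4: 000 → 1  (bit 0 = 1)
bits b7..b0 = 00110001 = 49

49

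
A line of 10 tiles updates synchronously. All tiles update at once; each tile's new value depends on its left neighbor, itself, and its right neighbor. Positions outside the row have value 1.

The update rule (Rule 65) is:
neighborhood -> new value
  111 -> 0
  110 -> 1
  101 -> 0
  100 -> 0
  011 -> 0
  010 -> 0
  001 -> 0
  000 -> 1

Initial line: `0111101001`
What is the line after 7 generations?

generation 1: 0000100000
generation 2: 0110001110
generation 3: 0010100010
generation 4: 0000001000
generation 5: 0111100010
generation 6: 0000101000
generation 7: 0110000010

0110000010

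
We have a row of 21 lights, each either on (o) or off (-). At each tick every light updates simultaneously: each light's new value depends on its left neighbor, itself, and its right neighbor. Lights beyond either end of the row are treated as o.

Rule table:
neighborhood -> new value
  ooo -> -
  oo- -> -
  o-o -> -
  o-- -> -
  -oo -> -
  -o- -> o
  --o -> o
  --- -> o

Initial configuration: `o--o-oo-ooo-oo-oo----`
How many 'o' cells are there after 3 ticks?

--oo--------------ooo
-o---ooooooooooooo---
-o-oo--------------oo
count of o: 5

5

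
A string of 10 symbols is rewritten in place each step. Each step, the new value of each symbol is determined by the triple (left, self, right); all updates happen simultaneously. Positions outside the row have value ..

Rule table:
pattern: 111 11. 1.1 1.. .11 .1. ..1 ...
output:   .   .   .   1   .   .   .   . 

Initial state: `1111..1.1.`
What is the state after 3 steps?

....1....1
.....1....
......1...

......1...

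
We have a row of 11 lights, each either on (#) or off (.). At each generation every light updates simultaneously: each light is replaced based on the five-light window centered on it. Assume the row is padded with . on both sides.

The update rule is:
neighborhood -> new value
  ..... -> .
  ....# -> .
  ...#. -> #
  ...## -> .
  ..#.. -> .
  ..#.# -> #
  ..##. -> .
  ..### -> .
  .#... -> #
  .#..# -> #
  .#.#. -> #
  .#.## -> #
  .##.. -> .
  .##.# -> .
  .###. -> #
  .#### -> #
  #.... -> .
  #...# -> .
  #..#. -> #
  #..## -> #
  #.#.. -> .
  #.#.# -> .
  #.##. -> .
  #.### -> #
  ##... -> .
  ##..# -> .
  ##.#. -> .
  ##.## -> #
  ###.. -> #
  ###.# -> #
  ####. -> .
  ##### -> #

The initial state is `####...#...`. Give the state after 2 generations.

.#.#..#.#..
###.####.#.

###.####.#.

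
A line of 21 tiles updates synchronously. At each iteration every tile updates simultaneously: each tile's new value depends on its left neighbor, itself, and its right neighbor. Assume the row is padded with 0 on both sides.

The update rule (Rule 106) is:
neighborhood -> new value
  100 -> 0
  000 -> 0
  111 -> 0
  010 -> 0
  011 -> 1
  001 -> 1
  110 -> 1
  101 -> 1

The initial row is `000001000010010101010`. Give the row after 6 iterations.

000010000100101010100
000100001001010101000
001000010010101010000
010000100101010100000
100001001010101000000
000010010101010000000

000010010101010000000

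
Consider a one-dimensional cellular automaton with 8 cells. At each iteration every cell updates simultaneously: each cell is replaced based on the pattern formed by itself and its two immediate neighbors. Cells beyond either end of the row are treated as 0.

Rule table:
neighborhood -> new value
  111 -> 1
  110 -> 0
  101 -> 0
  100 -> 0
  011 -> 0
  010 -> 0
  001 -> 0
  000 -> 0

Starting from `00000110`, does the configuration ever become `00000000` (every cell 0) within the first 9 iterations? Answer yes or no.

iteration 1: 00000000
all cells are 0 at iteration 1

yes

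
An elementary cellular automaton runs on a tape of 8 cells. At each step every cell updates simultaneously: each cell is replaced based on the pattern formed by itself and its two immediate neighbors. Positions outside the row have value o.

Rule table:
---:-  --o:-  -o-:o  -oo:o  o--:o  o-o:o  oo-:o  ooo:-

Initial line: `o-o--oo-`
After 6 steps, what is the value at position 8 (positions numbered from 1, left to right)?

oooo-ooo
---ooo--
o--o-oo-
oo-ooooo
-ooo----
oo-oo---
position 8 holds -

-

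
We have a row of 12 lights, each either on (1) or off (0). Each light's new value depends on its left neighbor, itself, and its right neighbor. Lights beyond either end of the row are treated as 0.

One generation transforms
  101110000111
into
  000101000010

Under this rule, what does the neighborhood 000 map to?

0

At position 6 the neighborhood is 000; the next row has 0 there.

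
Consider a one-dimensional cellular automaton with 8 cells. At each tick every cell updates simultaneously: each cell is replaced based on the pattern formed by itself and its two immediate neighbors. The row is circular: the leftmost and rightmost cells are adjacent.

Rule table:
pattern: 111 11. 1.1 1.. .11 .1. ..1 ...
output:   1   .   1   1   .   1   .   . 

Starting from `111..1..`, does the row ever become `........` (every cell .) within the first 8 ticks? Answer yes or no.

.1.1.11.
.1111..1
1.11.1.1
.1..111.
.11..1.1
1..1.111
.1.11.11
111..1..
tick 8 is 111..1.., still not uniform .

no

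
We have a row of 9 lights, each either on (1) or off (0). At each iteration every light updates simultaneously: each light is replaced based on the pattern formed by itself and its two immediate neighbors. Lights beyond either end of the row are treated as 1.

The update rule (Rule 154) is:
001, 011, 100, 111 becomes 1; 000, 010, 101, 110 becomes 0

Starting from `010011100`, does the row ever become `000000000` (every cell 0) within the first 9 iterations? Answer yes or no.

no

001111011
111110011
111101111
111001111
110111111
100111111
011111111
011111111  (fixed point — unchanged through iteration 9)
iteration 9 is 011111111, still not uniform 0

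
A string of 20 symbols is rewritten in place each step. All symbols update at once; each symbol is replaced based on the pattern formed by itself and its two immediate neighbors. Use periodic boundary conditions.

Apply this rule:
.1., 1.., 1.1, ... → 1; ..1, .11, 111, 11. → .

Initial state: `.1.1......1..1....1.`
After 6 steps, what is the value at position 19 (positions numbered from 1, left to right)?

1

.11111111.11.1111.11
1........1..1....1..
11111111.11.1111.11.
........1..1....1..1
1111111.11.1111.11.1
.......1..1....1..1.
position 19 holds 1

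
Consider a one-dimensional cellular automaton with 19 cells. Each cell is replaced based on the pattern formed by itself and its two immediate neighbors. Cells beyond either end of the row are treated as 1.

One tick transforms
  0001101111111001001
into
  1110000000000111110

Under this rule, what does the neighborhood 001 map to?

At position 2 the neighborhood is 001; the next row has 1 there.

1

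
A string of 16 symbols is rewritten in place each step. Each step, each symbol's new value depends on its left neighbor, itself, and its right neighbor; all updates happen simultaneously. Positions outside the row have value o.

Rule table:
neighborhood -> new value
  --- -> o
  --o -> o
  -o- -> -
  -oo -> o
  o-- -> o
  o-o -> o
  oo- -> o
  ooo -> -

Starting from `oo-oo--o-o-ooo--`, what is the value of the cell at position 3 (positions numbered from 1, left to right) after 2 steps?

-

step 1: -oooooo-o-oo-ooo
step 2: oo----oo-ooooo--
position 3 holds -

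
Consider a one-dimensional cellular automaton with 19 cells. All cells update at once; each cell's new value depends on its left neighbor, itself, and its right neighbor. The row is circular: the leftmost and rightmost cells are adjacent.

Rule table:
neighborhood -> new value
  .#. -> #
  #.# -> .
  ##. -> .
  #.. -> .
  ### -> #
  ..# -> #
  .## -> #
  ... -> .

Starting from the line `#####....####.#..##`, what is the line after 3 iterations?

##....####..##..###

iteration 1: ####....####..#.###
iteration 2: ###....####..##.###
iteration 3: ##....####..##..###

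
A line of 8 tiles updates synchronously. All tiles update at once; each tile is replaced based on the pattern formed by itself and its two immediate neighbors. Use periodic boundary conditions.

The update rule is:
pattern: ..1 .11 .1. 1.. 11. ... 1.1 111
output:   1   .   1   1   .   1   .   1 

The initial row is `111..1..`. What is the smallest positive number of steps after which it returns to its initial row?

4

.1.11111
.1..111.
1111.1.1
111..1..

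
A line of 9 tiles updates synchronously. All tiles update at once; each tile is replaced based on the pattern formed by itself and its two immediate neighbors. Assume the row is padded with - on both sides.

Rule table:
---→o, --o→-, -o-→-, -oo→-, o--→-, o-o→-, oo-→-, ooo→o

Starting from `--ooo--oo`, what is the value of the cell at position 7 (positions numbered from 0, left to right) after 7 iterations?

-

iteration 1: o--o-----
iteration 2: -----oooo
iteration 3: oooo--oo-
iteration 4: -oo------
iteration 5: ----ooooo
iteration 6: ooo--ooo-
iteration 7: -o----o--
position 7 holds -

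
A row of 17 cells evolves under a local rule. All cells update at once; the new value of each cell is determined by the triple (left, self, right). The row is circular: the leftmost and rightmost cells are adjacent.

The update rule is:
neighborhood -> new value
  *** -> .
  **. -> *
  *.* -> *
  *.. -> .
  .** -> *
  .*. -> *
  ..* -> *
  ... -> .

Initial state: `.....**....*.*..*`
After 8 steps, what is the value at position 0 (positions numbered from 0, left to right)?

....***...****.**
...**.*..**..****
..*****.***.**..*
.**...***.****.**
***..**.***..****
..*.*****.*.**...
.****...******...
**..*..**....*...
position 0 holds *

*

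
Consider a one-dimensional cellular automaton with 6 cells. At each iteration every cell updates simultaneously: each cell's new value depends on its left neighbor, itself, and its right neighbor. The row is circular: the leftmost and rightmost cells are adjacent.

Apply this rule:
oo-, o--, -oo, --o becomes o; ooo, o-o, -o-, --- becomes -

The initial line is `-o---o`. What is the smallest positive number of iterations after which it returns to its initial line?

2

--o-o-
-o---o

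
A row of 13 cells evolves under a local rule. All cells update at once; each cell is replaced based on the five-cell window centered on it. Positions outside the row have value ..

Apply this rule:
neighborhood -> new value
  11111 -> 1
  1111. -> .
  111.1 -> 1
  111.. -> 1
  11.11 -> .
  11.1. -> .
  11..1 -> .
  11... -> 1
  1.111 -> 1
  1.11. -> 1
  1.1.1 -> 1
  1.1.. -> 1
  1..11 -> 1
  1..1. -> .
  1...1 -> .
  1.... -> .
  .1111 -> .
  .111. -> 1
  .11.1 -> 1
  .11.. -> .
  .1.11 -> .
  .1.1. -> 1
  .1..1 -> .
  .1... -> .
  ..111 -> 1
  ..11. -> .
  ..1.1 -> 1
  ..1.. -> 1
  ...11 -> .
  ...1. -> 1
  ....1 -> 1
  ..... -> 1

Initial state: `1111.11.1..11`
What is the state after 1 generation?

1..1.11.1.1..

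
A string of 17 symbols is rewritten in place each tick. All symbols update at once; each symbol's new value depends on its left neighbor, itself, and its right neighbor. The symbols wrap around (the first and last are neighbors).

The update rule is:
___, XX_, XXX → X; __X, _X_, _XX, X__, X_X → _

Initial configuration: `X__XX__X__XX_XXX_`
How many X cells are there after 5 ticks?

tick 1: ____X______X__XX_
tick 2: XXX___XXXX_____X_
tick 3: _XX_X__XXX_XXX___
tick 4: __X_____XX__XX_XX
tick 5: ____XXX__X___X__X
count of X: 6

6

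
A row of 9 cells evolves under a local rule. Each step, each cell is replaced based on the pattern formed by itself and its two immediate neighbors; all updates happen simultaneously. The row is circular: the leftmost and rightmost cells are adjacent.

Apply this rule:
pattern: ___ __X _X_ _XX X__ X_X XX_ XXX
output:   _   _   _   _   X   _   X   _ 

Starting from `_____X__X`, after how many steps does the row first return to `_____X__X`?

9

X_____X__
_X_____X_
__X_____X
X__X_____
_X__X____
__X__X___
___X__X__
____X__X_
_____X__X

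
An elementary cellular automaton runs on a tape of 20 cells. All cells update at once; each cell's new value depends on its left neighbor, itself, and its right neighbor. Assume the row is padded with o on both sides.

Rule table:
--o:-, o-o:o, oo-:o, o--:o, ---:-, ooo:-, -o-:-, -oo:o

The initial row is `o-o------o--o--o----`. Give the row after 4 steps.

step 1: oo-o------o--o--o---
step 2: -oo-o------o--o--o--
step 3: oooo-o------o--o--o-
step 4: ---oo-o------o--o--o

---oo-o------o--o--o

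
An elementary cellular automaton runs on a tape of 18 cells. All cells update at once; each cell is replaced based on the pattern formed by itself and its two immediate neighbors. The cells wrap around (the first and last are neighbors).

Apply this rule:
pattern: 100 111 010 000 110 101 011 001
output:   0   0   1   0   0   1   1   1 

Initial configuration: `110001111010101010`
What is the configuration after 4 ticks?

011000110000000000

tick 1: 100011000111111111
tick 2: 000110001100000000
tick 3: 001100011000000000
tick 4: 011000110000000000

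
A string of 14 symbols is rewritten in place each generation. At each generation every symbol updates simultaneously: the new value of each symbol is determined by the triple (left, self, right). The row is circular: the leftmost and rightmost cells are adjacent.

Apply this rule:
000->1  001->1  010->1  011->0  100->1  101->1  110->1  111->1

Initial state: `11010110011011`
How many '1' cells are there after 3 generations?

11111011101101
11111101110110
01111110111011
count of 1: 11

11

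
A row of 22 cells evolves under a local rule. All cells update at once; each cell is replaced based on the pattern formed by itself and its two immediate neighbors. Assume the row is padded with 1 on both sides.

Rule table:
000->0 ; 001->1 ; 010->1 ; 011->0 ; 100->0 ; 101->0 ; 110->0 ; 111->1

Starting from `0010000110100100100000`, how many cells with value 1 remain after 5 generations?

5

0110001000101101100001
0000011001100000000010
0000100010000000000110
0001100110000000001000
0010001000000000011001
count of 1: 5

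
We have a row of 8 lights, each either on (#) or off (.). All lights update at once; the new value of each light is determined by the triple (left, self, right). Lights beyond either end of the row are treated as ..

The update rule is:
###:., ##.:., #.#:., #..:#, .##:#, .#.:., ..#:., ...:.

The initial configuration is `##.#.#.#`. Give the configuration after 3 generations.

#.......
.#......
..#.....

..#.....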